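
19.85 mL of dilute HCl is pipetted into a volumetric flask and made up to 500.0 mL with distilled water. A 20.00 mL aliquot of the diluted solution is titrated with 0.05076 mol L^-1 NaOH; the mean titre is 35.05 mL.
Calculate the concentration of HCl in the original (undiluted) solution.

2.241 mol/L

HCl + NaOH → NaCl + H2O
n(NaOH) = 0.03505 × 0.05076 = 1.779 × 10^-3 mol
n(HCl) in the aliquot = 1.779 × 10^-3 mol (1:1 ratio)
[HCl]_dilute = 1.779 × 10^-3 / 0.02000 = 0.08896 mol/L
Dilution factor = 500.0 / 19.85 = 25.19
[HCl]_stock = 0.08896 × 25.19 = 2.241 mol/L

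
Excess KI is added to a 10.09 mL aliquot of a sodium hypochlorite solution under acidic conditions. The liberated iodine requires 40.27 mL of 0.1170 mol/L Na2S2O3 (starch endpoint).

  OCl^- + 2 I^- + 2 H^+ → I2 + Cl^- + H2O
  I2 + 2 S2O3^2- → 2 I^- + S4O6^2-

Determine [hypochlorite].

n(S2O3^2-) = 0.04027 × 0.1170 = 4.712 × 10^-3 mol
n(I2) = n(S2O3^2-)/2 = 2.356 × 10^-3 mol
n(OCl^-) in the aliquot = 2.356 × 10^-3 mol (1:1 ratio)
[OCl^-] = 2.356 × 10^-3 / 0.01009 = 0.2335 mol/L

0.2335 mol/L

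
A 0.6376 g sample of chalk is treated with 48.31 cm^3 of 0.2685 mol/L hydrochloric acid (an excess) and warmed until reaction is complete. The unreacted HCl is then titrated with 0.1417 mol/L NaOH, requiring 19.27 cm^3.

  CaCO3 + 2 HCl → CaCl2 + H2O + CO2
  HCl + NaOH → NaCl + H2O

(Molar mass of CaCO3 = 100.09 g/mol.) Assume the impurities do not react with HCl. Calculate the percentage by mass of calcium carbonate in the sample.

n(HCl) added = 0.04831 × 0.2685 = 0.01297 mol
n(NaOH) used in back-titration = 0.01927 × 0.1417 = 2.731 × 10^-3 mol
n(HCl) left over = 2.731 × 10^-3 mol (1:1 ratio)
n(HCl) consumed by analyte = 0.01297 − 2.731 × 10^-3 = 0.01024 mol
From the 1:2 ratio, n(CaCO3) = 1/2 × 0.01024 = 5.120 × 10^-3 mol
mass of CaCO3 = 5.120 × 10^-3 × 100.09 = 0.5125 g
% CaCO3 = 0.5125 / 0.6376 × 100 = 80.38 %

80.38 %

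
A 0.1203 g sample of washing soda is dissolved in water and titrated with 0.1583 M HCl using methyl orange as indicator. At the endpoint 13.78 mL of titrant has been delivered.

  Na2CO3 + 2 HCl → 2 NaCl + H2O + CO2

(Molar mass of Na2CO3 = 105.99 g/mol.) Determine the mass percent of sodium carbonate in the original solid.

96.09 %

n(HCl) = 0.01378 L × 0.1583 mol/L = 2.181 × 10^-3 mol
From the 1:2 ratio, n(Na2CO3) = 1/2 × 2.181 × 10^-3 = 1.091 × 10^-3 mol
mass of Na2CO3 = 1.091 × 10^-3 × 105.99 g/mol = 0.1156 g
% Na2CO3 = 0.1156 / 0.1203 × 100 = 96.09 %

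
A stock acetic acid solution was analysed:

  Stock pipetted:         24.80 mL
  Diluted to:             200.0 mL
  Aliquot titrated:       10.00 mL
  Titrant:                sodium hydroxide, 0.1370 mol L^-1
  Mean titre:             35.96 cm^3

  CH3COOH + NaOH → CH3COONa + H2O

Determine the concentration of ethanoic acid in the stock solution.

3.973 mol/L

n(NaOH) = 0.03596 × 0.1370 = 4.927 × 10^-3 mol
n(CH3COOH) in the aliquot = 4.927 × 10^-3 mol (1:1 ratio)
[CH3COOH]_dilute = 4.927 × 10^-3 / 0.01000 = 0.4927 mol/L
Dilution factor = 200.0 / 24.80 = 8.065
[CH3COOH]_stock = 0.4927 × 8.065 = 3.973 mol/L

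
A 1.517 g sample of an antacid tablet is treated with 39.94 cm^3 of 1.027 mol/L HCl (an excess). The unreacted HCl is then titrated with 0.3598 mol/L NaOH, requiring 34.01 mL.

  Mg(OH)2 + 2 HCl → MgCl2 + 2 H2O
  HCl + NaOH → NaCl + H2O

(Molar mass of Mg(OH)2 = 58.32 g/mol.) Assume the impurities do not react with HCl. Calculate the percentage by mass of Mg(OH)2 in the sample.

55.32 %

n(HCl) added = 0.03994 × 1.027 = 0.04102 mol
n(NaOH) used in back-titration = 0.03401 × 0.3598 = 0.01224 mol
n(HCl) left over = 0.01224 mol (1:1 ratio)
n(HCl) consumed by analyte = 0.04102 − 0.01224 = 0.02878 mol
From the 1:2 ratio, n(Mg(OH)2) = 1/2 × 0.02878 = 0.01439 mol
mass of Mg(OH)2 = 0.01439 × 58.32 = 0.8393 g
% Mg(OH)2 = 0.8393 / 1.517 × 100 = 55.32 %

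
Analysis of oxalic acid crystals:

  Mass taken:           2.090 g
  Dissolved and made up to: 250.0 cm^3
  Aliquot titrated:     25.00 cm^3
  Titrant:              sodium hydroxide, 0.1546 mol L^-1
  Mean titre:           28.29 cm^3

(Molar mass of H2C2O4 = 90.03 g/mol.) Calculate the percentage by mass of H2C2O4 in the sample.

94.20 %

H2C2O4 + 2 NaOH → Na2C2O4 + 2 H2O
n(NaOH) per titration = 0.02829 × 0.1546 = 4.374 × 10^-3 mol
From the 1:2 ratio, n(H2C2O4) in each aliquot = 1/2 × 4.374 × 10^-3 = 2.187 × 10^-3 mol
n(H2C2O4) in the whole flask = 2.187 × 10^-3 × 250.0/25.00 = 0.02187 mol
mass of H2C2O4 = 0.02187 × 90.03 = 1.969 g
% H2C2O4 = 1.969 / 2.090 × 100 = 94.20 %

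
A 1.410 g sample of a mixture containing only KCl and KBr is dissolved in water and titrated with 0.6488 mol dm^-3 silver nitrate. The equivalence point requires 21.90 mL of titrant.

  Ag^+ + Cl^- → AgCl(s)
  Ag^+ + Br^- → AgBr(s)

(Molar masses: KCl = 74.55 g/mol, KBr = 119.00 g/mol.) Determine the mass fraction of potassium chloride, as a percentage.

n(AgNO3) = 0.02190 × 0.6488 = 0.01421 mol
Let x = n(KCl), y = n(KBr).
Titrant: 1x + 1y = 0.01421;  mass: 74.55x + 119.00y = 1.410
Solving, x = 6.318 × 10^-3 mol, y = 7.891 × 10^-3 mol
mass of KCl = 6.318 × 10^-3 × 74.55 = 0.4710 g
% KCl = 0.4710 / 1.410 × 100 = 33.41 %

33.41 %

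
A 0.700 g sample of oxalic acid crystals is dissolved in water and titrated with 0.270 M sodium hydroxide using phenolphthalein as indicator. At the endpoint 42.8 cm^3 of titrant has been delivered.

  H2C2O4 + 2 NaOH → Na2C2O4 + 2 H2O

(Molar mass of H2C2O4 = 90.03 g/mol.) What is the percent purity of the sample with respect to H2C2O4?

74.3 %

n(NaOH) = 0.0428 L × 0.270 mol/L = 0.0116 mol
From the 1:2 ratio, n(H2C2O4) = 1/2 × 0.0116 = 5.78 × 10^-3 mol
mass of H2C2O4 = 5.78 × 10^-3 × 90.03 g/mol = 0.520 g
% H2C2O4 = 0.520 / 0.700 × 100 = 74.3 %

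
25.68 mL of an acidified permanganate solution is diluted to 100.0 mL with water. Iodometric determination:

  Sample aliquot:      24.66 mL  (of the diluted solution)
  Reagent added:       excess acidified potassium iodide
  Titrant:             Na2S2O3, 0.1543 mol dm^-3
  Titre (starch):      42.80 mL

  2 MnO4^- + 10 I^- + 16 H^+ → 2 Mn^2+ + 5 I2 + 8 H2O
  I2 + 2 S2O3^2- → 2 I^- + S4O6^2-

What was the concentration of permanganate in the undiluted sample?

n(S2O3^2-) = 0.04280 × 0.1543 = 6.604 × 10^-3 mol
n(I2) = n(S2O3^2-)/2 = 3.302 × 10^-3 mol
From the 2:5 ratio, n(MnO4^-) in the aliquot = 2/5 × 3.302 × 10^-3 = 1.321 × 10^-3 mol
[MnO4^-]_dilute = 1.321 × 10^-3 / 0.02466 = 0.05356 mol/L
[MnO4^-]_original = 0.05356 × 100.0/25.68 = 0.2086 mol/L

0.2086 mol/L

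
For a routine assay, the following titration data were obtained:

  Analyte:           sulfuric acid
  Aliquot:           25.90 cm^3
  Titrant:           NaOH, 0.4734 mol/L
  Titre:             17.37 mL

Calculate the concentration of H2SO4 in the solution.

H2SO4 + 2 NaOH → Na2SO4 + 2 H2O
n(NaOH) = 0.01737 L × 0.4734 mol/L = 8.223 × 10^-3 mol
From the 1:2 mole ratio, n(H2SO4) = 1/2 × 8.223 × 10^-3 = 4.111 × 10^-3 mol
[H2SO4] = 4.111 × 10^-3 mol / 0.02590 L = 0.1587 mol/L

0.1587 mol/L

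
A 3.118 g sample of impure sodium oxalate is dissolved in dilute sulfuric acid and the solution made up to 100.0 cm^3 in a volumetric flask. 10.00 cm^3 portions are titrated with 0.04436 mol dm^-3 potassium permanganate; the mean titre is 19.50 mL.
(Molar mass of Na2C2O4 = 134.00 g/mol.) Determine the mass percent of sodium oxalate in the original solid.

2 MnO4^- + 5 C2O4^2- + 16 H^+ → 2 Mn^2+ + 10 CO2 + 8 H2O
n(KMnO4) per titration = 0.01950 × 0.04436 = 8.650 × 10^-4 mol
From the 5:2 ratio, n(Na2C2O4) in each aliquot = 5/2 × 8.650 × 10^-4 = 2.163 × 10^-3 mol
n(Na2C2O4) in the whole flask = 2.163 × 10^-3 × 100.0/10.00 = 0.02163 mol
mass of Na2C2O4 = 0.02163 × 134.00 = 2.898 g
% Na2C2O4 = 2.898 / 3.118 × 100 = 92.94 %

92.94 %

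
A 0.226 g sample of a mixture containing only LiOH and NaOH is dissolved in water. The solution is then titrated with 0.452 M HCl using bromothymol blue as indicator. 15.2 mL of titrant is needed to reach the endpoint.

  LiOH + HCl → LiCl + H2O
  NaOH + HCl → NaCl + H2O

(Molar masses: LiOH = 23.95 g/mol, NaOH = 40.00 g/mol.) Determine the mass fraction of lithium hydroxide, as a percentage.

n(HCl) = 0.0152 × 0.452 = 6.87 × 10^-3 mol
Let x = n(LiOH), y = n(NaOH).
Titrant: 1x + 1y = 6.87 × 10^-3;  mass: 23.95x + 40.00y = 0.226
Solving, x = 3.04 × 10^-3 mol, y = 3.83 × 10^-3 mol
mass of LiOH = 3.04 × 10^-3 × 23.95 = 0.0728 g
% LiOH = 0.0728 / 0.226 × 100 = 32.2 %

32.2 %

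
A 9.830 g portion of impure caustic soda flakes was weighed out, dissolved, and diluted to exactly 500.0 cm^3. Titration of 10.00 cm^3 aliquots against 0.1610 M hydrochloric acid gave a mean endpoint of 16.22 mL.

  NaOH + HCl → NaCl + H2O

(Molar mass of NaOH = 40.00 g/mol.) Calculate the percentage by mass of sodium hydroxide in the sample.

n(HCl) per titration = 0.01622 × 0.1610 = 2.611 × 10^-3 mol
n(NaOH) in each aliquot = 2.611 × 10^-3 mol (1:1 ratio)
n(NaOH) in the whole flask = 2.611 × 10^-3 × 500.0/10.00 = 0.1306 mol
mass of NaOH = 0.1306 × 40.00 = 5.223 g
% NaOH = 5.223 / 9.830 × 100 = 53.13 %

53.13 %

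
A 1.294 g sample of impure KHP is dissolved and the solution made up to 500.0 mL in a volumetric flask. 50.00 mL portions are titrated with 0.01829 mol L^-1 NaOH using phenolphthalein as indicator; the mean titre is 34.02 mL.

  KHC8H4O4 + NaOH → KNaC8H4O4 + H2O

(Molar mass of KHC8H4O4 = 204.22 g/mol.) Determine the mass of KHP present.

1.271 g

n(NaOH) per titration = 0.03402 × 0.01829 = 6.222 × 10^-4 mol
n(KHC8H4O4) in each aliquot = 6.222 × 10^-4 mol (1:1 ratio)
n(KHC8H4O4) in the whole flask = 6.222 × 10^-4 × 500.0/50.00 = 6.222 × 10^-3 mol
mass of KHC8H4O4 = 6.222 × 10^-3 × 204.22 = 1.271 g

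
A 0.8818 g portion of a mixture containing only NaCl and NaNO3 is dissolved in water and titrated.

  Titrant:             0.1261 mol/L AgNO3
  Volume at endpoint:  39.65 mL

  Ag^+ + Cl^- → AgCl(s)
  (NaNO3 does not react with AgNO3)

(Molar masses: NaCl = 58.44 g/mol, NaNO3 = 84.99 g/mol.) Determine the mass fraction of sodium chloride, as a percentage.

n(AgNO3) = 0.03965 × 0.1261 = 5.000 × 10^-3 mol
Let x = n(NaCl), y = n(NaNO3).
Titrant: 1x = 5.000 × 10^-3;  mass: 58.44x + 84.99y = 0.8818
Solving, x = 5.000 × 10^-3 mol, y = 6.937 × 10^-3 mol
mass of NaCl = 5.000 × 10^-3 × 58.44 = 0.2922 g
% NaCl = 0.2922 / 0.8818 × 100 = 33.14 %

33.14 %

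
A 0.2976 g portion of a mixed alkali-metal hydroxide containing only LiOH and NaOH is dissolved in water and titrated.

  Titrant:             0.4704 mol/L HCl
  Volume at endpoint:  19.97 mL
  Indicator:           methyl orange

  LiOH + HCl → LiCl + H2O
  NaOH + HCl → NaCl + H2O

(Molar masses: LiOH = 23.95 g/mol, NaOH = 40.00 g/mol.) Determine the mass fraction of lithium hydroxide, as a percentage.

n(HCl) = 0.01997 × 0.4704 = 9.394 × 10^-3 mol
Let x = n(LiOH), y = n(NaOH).
Titrant: 1x + 1y = 9.394 × 10^-3;  mass: 23.95x + 40.00y = 0.2976
Solving, x = 4.870 × 10^-3 mol, y = 4.524 × 10^-3 mol
mass of LiOH = 4.870 × 10^-3 × 23.95 = 0.1166 g
% LiOH = 0.1166 / 0.2976 × 100 = 39.19 %

39.19 %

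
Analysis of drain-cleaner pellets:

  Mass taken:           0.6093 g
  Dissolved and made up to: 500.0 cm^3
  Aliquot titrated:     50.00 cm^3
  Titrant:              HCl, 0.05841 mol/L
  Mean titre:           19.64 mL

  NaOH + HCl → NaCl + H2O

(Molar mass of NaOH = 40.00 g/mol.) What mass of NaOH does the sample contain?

0.4589 g

n(HCl) per titration = 0.01964 × 0.05841 = 1.147 × 10^-3 mol
n(NaOH) in each aliquot = 1.147 × 10^-3 mol (1:1 ratio)
n(NaOH) in the whole flask = 1.147 × 10^-3 × 500.0/50.00 = 0.01147 mol
mass of NaOH = 0.01147 × 40.00 = 0.4589 g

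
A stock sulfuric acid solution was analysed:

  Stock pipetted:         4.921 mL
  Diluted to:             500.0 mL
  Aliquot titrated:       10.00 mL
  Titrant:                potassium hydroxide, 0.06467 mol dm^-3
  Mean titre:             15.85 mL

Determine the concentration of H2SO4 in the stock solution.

5.207 mol/L

H2SO4 + 2 KOH → K2SO4 + 2 H2O
n(KOH) = 0.01585 × 0.06467 = 1.025 × 10^-3 mol
From the 1:2 ratio, n(H2SO4) in the aliquot = 1/2 × 1.025 × 10^-3 = 5.125 × 10^-4 mol
[H2SO4]_dilute = 5.125 × 10^-4 / 0.01000 = 0.05125 mol/L
Dilution factor = 500.0 / 4.921 = 101.6
[H2SO4]_stock = 0.05125 × 101.6 = 5.207 mol/L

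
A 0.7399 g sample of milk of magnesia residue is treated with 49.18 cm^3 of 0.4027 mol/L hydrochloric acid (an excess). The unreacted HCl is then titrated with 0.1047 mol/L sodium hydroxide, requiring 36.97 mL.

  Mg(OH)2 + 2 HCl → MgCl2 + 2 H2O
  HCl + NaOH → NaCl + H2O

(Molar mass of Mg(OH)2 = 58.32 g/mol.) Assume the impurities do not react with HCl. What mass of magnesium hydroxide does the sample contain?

0.4646 g

n(HCl) added = 0.04918 × 0.4027 = 0.01980 mol
n(NaOH) used in back-titration = 0.03697 × 0.1047 = 3.871 × 10^-3 mol
n(HCl) left over = 3.871 × 10^-3 mol (1:1 ratio)
n(HCl) consumed by analyte = 0.01980 − 3.871 × 10^-3 = 0.01593 mol
From the 1:2 ratio, n(Mg(OH)2) = 1/2 × 0.01593 = 7.967 × 10^-3 mol
mass of Mg(OH)2 = 7.967 × 10^-3 × 58.32 = 0.4646 g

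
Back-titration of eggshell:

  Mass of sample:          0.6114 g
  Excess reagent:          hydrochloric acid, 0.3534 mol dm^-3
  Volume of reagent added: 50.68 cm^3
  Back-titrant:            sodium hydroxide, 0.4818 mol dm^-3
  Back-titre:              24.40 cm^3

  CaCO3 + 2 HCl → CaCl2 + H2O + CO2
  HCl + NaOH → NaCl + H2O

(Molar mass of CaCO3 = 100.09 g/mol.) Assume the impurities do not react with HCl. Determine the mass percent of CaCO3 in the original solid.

n(HCl) added = 0.05068 × 0.3534 = 0.01791 mol
n(NaOH) used in back-titration = 0.02440 × 0.4818 = 0.01176 mol
n(HCl) left over = 0.01176 mol (1:1 ratio)
n(HCl) consumed by analyte = 0.01791 − 0.01176 = 6.154 × 10^-3 mol
From the 1:2 ratio, n(CaCO3) = 1/2 × 6.154 × 10^-3 = 3.077 × 10^-3 mol
mass of CaCO3 = 3.077 × 10^-3 × 100.09 = 0.3080 g
% CaCO3 = 0.3080 / 0.6114 × 100 = 50.38 %

50.38 %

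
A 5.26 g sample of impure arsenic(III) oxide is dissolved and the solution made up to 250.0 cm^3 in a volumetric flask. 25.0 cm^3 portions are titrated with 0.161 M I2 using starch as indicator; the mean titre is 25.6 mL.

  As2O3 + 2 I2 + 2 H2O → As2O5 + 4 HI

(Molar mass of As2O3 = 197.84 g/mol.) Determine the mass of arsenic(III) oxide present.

n(I2) per titration = 0.0256 × 0.161 = 4.12 × 10^-3 mol
From the 1:2 ratio, n(As2O3) in each aliquot = 1/2 × 4.12 × 10^-3 = 2.06 × 10^-3 mol
n(As2O3) in the whole flask = 2.06 × 10^-3 × 250.0/25.0 = 0.0206 mol
mass of As2O3 = 0.0206 × 197.84 = 4.08 g

4.08 g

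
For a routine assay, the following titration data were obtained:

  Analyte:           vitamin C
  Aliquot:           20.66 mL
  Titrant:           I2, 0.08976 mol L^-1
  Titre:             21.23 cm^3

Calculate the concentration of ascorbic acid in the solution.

C6H8O6 + I2 → C6H6O6 + 2 HI
n(I2) = 0.02123 L × 0.08976 mol/L = 1.906 × 10^-3 mol
n(C6H8O6) = 1.906 × 10^-3 mol (1:1 mole ratio)
[C6H8O6] = 1.906 × 10^-3 mol / 0.02066 L = 0.09224 mol/L

0.09224 mol/L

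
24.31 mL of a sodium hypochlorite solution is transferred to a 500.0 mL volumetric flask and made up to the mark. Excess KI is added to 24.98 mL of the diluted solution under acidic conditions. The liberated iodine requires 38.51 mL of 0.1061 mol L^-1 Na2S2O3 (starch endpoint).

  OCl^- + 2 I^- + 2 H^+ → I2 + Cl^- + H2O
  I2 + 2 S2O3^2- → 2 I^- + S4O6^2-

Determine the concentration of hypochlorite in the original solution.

n(S2O3^2-) = 0.03851 × 0.1061 = 4.086 × 10^-3 mol
n(I2) = n(S2O3^2-)/2 = 2.043 × 10^-3 mol
n(OCl^-) in the aliquot = 2.043 × 10^-3 mol (1:1 ratio)
[OCl^-]_dilute = 2.043 × 10^-3 / 0.02498 = 0.08178 mol/L
[OCl^-]_original = 0.08178 × 500.0/24.31 = 1.682 mol/L

1.682 mol/L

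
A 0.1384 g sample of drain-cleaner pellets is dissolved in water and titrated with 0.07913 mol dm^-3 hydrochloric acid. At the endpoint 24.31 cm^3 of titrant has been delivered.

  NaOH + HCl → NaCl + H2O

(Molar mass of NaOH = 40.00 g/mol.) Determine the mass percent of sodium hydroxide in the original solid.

n(HCl) = 0.02431 L × 0.07913 mol/L = 1.924 × 10^-3 mol
n(NaOH) = 1.924 × 10^-3 mol (1:1 ratio)
mass of NaOH = 1.924 × 10^-3 × 40.00 g/mol = 0.07695 g
% NaOH = 0.07695 / 0.1384 × 100 = 55.60 %

55.60 %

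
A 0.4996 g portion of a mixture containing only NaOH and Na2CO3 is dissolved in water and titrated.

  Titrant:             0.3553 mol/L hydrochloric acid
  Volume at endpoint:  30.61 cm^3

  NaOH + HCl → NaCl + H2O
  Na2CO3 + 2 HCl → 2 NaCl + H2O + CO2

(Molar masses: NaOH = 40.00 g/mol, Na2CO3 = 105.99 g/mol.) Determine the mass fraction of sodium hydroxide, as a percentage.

47.29 %

n(HCl) = 0.03061 × 0.3553 = 0.01088 mol
Let x = n(NaOH), y = n(Na2CO3).
Titrant: 1x + 2y = 0.01088;  mass: 40.00x + 105.99y = 0.4996
Solving, x = 5.907 × 10^-3 mol, y = 2.484 × 10^-3 mol
mass of NaOH = 5.907 × 10^-3 × 40.00 = 0.2363 g
% NaOH = 0.2363 / 0.4996 × 100 = 47.29 %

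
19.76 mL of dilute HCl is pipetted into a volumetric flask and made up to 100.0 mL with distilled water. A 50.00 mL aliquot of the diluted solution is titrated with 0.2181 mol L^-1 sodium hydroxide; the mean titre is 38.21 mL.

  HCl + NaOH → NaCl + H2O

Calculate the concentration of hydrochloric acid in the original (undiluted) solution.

n(NaOH) = 0.03821 × 0.2181 = 8.334 × 10^-3 mol
n(HCl) in the aliquot = 8.334 × 10^-3 mol (1:1 ratio)
[HCl]_dilute = 8.334 × 10^-3 / 0.05000 = 0.1667 mol/L
Dilution factor = 100.0 / 19.76 = 5.061
[HCl]_stock = 0.1667 × 5.061 = 0.8435 mol/L

0.8435 mol/L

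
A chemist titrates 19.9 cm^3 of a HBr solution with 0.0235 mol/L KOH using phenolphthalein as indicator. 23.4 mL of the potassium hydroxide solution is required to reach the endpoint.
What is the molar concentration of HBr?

0.0276 mol/L

HBr + KOH → KBr + H2O
n(KOH) = 0.0234 L × 0.0235 mol/L = 5.50 × 10^-4 mol
n(HBr) = 5.50 × 10^-4 mol (1:1 mole ratio)
[HBr] = 5.50 × 10^-4 mol / 0.0199 L = 0.0276 mol/L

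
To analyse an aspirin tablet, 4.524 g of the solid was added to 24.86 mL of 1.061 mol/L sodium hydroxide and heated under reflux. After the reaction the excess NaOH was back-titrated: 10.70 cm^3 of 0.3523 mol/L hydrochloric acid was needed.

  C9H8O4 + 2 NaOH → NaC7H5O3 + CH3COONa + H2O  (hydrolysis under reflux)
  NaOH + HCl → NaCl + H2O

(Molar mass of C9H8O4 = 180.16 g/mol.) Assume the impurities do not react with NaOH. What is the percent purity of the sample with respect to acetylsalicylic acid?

n(NaOH) added = 0.02486 × 1.061 = 0.02638 mol
n(HCl) used in back-titration = 0.01070 × 0.3523 = 3.770 × 10^-3 mol
n(NaOH) left over = 3.770 × 10^-3 mol (1:1 ratio)
n(NaOH) consumed by analyte = 0.02638 − 3.770 × 10^-3 = 0.02261 mol
From the 1:2 ratio, n(C9H8O4) = 1/2 × 0.02261 = 0.01130 mol
mass of C9H8O4 = 0.01130 × 180.16 = 2.036 g
% C9H8O4 = 2.036 / 4.524 × 100 = 45.01 %

45.01 %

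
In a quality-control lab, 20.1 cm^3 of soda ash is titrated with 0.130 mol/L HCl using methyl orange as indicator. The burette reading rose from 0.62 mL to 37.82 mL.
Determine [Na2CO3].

0.120 mol/L

Na2CO3 + 2 HCl → 2 NaCl + H2O + CO2
n(HCl) = 0.0372 L × 0.130 mol/L = 4.84 × 10^-3 mol
From the 1:2 mole ratio, n(Na2CO3) = 1/2 × 4.84 × 10^-3 = 2.42 × 10^-3 mol
[Na2CO3] = 2.42 × 10^-3 mol / 0.0201 L = 0.120 mol/L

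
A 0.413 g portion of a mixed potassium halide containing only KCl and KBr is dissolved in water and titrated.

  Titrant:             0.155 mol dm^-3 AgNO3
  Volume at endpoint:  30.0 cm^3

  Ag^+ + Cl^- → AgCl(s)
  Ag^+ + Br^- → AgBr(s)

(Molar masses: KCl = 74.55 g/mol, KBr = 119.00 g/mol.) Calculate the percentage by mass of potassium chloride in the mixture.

n(AgNO3) = 0.0300 × 0.155 = 4.65 × 10^-3 mol
Let x = n(KCl), y = n(KBr).
Titrant: 1x + 1y = 4.65 × 10^-3;  mass: 74.55x + 119.00y = 0.413
Solving, x = 3.16 × 10^-3 mol, y = 1.49 × 10^-3 mol
mass of KCl = 3.16 × 10^-3 × 74.55 = 0.235 g
% KCl = 0.235 / 0.413 × 100 = 57.0 %

57.0 %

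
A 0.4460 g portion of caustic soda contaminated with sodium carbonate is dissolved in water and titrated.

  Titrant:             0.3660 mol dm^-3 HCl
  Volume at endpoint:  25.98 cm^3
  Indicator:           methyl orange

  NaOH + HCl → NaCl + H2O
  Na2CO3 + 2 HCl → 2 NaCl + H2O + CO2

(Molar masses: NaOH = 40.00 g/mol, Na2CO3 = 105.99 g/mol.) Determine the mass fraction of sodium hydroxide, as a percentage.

n(HCl) = 0.02598 × 0.3660 = 9.509 × 10^-3 mol
Let x = n(NaOH), y = n(Na2CO3).
Titrant: 1x + 2y = 9.509 × 10^-3;  mass: 40.00x + 105.99y = 0.4460
Solving, x = 4.457 × 10^-3 mol, y = 2.526 × 10^-3 mol
mass of NaOH = 4.457 × 10^-3 × 40.00 = 0.1783 g
% NaOH = 0.1783 / 0.4460 × 100 = 39.97 %

39.97 %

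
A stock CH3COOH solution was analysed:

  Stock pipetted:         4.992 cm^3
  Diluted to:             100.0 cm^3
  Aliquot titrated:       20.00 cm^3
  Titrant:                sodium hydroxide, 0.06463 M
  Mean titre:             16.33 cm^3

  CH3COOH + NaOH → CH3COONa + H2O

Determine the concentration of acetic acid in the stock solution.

1.057 M

n(NaOH) = 0.01633 × 0.06463 = 1.055 × 10^-3 mol
n(CH3COOH) in the aliquot = 1.055 × 10^-3 mol (1:1 ratio)
[CH3COOH]_dilute = 1.055 × 10^-3 / 0.02000 = 0.05277 mol/L
Dilution factor = 100.0 / 4.992 = 20.03
[CH3COOH]_stock = 0.05277 × 20.03 = 1.057 mol/L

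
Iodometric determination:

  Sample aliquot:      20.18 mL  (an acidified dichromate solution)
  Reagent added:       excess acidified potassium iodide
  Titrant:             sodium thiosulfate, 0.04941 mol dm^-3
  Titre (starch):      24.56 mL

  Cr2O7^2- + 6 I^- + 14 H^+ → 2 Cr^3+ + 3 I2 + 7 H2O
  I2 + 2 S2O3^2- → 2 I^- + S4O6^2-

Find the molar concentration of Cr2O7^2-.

n(S2O3^2-) = 0.02456 × 0.04941 = 1.214 × 10^-3 mol
n(I2) = n(S2O3^2-)/2 = 6.068 × 10^-4 mol
From the 1:3 ratio, n(Cr2O7^2-) in the aliquot = 1/3 × 6.068 × 10^-4 = 2.023 × 10^-4 mol
[Cr2O7^2-] = 2.023 × 10^-4 / 0.02018 = 0.01002 mol/L

0.01002 mol/L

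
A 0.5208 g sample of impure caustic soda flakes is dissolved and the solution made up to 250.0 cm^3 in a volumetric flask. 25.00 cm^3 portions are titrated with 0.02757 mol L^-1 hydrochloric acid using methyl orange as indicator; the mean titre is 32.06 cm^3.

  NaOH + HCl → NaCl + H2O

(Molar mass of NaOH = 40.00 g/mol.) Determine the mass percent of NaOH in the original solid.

67.89 %

n(HCl) per titration = 0.03206 × 0.02757 = 8.839 × 10^-4 mol
n(NaOH) in each aliquot = 8.839 × 10^-4 mol (1:1 ratio)
n(NaOH) in the whole flask = 8.839 × 10^-4 × 250.0/25.00 = 8.839 × 10^-3 mol
mass of NaOH = 8.839 × 10^-3 × 40.00 = 0.3536 g
% NaOH = 0.3536 / 0.5208 × 100 = 67.89 %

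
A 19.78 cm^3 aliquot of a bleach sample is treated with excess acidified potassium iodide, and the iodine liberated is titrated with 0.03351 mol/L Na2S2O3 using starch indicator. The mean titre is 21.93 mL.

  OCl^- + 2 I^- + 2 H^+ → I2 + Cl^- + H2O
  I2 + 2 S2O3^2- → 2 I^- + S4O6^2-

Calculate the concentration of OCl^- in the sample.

0.01858 mol/L

n(S2O3^2-) = 0.02193 × 0.03351 = 7.349 × 10^-4 mol
n(I2) = n(S2O3^2-)/2 = 3.674 × 10^-4 mol
n(OCl^-) in the aliquot = 3.674 × 10^-4 mol (1:1 ratio)
[OCl^-] = 3.674 × 10^-4 / 0.01978 = 0.01858 mol/L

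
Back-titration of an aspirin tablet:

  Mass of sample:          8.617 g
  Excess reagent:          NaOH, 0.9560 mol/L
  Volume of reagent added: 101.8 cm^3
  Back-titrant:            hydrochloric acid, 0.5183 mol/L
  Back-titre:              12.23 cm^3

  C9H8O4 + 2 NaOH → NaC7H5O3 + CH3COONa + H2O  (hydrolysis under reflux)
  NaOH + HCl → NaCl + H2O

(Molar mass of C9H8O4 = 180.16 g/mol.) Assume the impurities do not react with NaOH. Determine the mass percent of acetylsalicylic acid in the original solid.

n(NaOH) added = 0.1018 × 0.9560 = 0.09732 mol
n(HCl) used in back-titration = 0.01223 × 0.5183 = 6.339 × 10^-3 mol
n(NaOH) left over = 6.339 × 10^-3 mol (1:1 ratio)
n(NaOH) consumed by analyte = 0.09732 − 6.339 × 10^-3 = 0.09098 mol
From the 1:2 ratio, n(C9H8O4) = 1/2 × 0.09098 = 0.04549 mol
mass of C9H8O4 = 0.04549 × 180.16 = 8.196 g
% C9H8O4 = 8.196 / 8.617 × 100 = 95.11 %

95.11 %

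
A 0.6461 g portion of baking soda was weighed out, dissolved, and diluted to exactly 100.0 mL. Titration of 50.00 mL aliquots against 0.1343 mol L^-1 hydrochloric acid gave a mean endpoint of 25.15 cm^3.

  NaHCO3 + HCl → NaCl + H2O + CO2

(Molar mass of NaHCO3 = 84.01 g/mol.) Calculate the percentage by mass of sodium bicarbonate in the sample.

87.84 %

n(HCl) per titration = 0.02515 × 0.1343 = 3.378 × 10^-3 mol
n(NaHCO3) in each aliquot = 3.378 × 10^-3 mol (1:1 ratio)
n(NaHCO3) in the whole flask = 3.378 × 10^-3 × 100.0/50.00 = 6.755 × 10^-3 mol
mass of NaHCO3 = 6.755 × 10^-3 × 84.01 = 0.5675 g
% NaHCO3 = 0.5675 / 0.6461 × 100 = 87.84 %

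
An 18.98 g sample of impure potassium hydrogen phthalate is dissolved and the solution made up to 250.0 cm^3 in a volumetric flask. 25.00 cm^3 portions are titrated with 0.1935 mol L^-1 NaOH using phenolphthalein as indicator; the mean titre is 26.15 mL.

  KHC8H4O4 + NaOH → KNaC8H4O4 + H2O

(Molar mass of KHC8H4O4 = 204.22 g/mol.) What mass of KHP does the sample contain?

n(NaOH) per titration = 0.02615 × 0.1935 = 5.060 × 10^-3 mol
n(KHC8H4O4) in each aliquot = 5.060 × 10^-3 mol (1:1 ratio)
n(KHC8H4O4) in the whole flask = 5.060 × 10^-3 × 250.0/25.00 = 0.05060 mol
mass of KHC8H4O4 = 0.05060 × 204.22 = 10.33 g

10.33 g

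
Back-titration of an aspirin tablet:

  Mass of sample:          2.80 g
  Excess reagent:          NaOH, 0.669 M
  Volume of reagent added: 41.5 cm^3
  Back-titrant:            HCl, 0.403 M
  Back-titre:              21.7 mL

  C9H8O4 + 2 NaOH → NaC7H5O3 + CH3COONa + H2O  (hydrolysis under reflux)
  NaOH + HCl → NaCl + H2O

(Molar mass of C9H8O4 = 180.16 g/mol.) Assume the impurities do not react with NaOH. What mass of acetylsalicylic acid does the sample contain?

1.71 g

n(NaOH) added = 0.0415 × 0.669 = 0.0278 mol
n(HCl) used in back-titration = 0.0217 × 0.403 = 8.75 × 10^-3 mol
n(NaOH) left over = 8.75 × 10^-3 mol (1:1 ratio)
n(NaOH) consumed by analyte = 0.0278 − 8.75 × 10^-3 = 0.0190 mol
From the 1:2 ratio, n(C9H8O4) = 1/2 × 0.0190 = 9.51 × 10^-3 mol
mass of C9H8O4 = 9.51 × 10^-3 × 180.16 = 1.71 g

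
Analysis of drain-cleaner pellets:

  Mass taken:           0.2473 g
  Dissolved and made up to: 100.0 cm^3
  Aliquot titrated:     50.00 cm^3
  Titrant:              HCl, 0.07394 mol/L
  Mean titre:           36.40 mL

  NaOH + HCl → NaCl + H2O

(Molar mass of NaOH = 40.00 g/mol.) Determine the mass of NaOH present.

0.2153 g

n(HCl) per titration = 0.03640 × 0.07394 = 2.691 × 10^-3 mol
n(NaOH) in each aliquot = 2.691 × 10^-3 mol (1:1 ratio)
n(NaOH) in the whole flask = 2.691 × 10^-3 × 100.0/50.00 = 5.383 × 10^-3 mol
mass of NaOH = 5.383 × 10^-3 × 40.00 = 0.2153 g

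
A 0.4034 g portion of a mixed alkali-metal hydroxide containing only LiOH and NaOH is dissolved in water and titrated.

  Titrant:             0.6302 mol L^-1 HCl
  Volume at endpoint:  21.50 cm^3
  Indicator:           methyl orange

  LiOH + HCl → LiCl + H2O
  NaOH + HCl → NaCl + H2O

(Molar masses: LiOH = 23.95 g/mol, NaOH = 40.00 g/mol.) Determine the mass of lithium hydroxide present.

n(HCl) = 0.02150 × 0.6302 = 0.01355 mol
Let x = n(LiOH), y = n(NaOH).
Titrant: 1x + 1y = 0.01355;  mass: 23.95x + 40.00y = 0.4034
Solving, x = 8.634 × 10^-3 mol, y = 4.916 × 10^-3 mol
mass of LiOH = 8.634 × 10^-3 × 23.95 = 0.2068 g

0.2068 g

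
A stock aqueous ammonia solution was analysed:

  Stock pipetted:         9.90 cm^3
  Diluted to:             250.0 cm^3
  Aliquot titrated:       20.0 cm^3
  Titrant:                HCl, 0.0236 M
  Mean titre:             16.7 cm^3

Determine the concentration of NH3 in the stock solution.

0.498 M

NH3 + HCl → NH4Cl
n(HCl) = 0.0167 × 0.0236 = 3.94 × 10^-4 mol
n(NH3) in the aliquot = 3.94 × 10^-4 mol (1:1 ratio)
[NH3]_dilute = 3.94 × 10^-4 / 0.0200 = 0.0197 mol/L
Dilution factor = 250.0 / 9.90 = 25.25
[NH3]_stock = 0.0197 × 25.25 = 0.498 mol/L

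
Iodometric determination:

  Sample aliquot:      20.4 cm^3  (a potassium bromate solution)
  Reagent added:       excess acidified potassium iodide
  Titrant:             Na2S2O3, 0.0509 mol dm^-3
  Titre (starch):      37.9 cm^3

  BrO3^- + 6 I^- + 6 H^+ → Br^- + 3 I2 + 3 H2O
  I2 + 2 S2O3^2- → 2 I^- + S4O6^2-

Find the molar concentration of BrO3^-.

n(S2O3^2-) = 0.0379 × 0.0509 = 1.93 × 10^-3 mol
n(I2) = n(S2O3^2-)/2 = 9.65 × 10^-4 mol
From the 1:3 ratio, n(BrO3^-) in the aliquot = 1/3 × 9.65 × 10^-4 = 3.22 × 10^-4 mol
[BrO3^-] = 3.22 × 10^-4 / 0.0204 = 0.0158 mol/L

0.0158 mol/L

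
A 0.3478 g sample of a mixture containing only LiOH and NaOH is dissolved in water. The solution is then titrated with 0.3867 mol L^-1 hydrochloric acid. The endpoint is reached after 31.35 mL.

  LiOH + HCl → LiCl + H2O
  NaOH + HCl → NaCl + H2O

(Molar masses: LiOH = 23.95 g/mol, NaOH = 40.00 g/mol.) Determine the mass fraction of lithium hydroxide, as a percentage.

n(HCl) = 0.03135 × 0.3867 = 0.01212 mol
Let x = n(LiOH), y = n(NaOH).
Titrant: 1x + 1y = 0.01212;  mass: 23.95x + 40.00y = 0.3478
Solving, x = 8.543 × 10^-3 mol, y = 3.580 × 10^-3 mol
mass of LiOH = 8.543 × 10^-3 × 23.95 = 0.2046 g
% LiOH = 0.2046 / 0.3478 × 100 = 58.83 %

58.83 %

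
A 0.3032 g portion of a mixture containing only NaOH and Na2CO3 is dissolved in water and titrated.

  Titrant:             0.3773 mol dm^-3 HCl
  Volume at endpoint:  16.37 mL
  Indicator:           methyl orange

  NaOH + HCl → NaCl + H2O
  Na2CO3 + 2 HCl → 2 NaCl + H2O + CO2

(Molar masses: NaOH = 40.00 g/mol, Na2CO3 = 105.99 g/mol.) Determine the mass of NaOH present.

0.07424 g

n(HCl) = 0.01637 × 0.3773 = 6.176 × 10^-3 mol
Let x = n(NaOH), y = n(Na2CO3).
Titrant: 1x + 2y = 6.176 × 10^-3;  mass: 40.00x + 105.99y = 0.3032
Solving, x = 1.856 × 10^-3 mol, y = 2.160 × 10^-3 mol
mass of NaOH = 1.856 × 10^-3 × 40.00 = 0.07424 g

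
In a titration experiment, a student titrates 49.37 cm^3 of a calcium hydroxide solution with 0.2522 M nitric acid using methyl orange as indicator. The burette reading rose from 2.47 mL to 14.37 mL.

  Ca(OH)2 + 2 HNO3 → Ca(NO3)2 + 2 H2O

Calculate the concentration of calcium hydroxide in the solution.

n(HNO3) = 0.01190 L × 0.2522 mol/L = 3.001 × 10^-3 mol
From the 1:2 mole ratio, n(Ca(OH)2) = 1/2 × 3.001 × 10^-3 = 1.501 × 10^-3 mol
[Ca(OH)2] = 1.501 × 10^-3 mol / 0.04937 L = 0.03039 mol/L

0.03039 M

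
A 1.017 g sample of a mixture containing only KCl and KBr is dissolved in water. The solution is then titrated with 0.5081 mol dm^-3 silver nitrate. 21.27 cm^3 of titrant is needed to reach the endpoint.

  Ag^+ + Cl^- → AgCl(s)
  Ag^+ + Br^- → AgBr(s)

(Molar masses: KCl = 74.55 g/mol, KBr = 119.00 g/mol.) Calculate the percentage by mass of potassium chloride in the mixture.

44.37 %

n(AgNO3) = 0.02127 × 0.5081 = 0.01081 mol
Let x = n(KCl), y = n(KBr).
Titrant: 1x + 1y = 0.01081;  mass: 74.55x + 119.00y = 1.017
Solving, x = 6.053 × 10^-3 mol, y = 4.754 × 10^-3 mol
mass of KCl = 6.053 × 10^-3 × 74.55 = 0.4513 g
% KCl = 0.4513 / 1.017 × 100 = 44.37 %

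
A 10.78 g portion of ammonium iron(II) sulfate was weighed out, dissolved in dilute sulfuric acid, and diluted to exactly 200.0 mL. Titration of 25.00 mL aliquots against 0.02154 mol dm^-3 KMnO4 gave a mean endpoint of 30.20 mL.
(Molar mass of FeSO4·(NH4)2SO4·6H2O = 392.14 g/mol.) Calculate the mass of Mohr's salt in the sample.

10.20 g

MnO4^- + 5 Fe^2+ + 8 H^+ → Mn^2+ + 5 Fe^3+ + 4 H2O
n(KMnO4) per titration = 0.03020 × 0.02154 = 6.505 × 10^-4 mol
From the 5:1 ratio, n(FeSO4·(NH4)2SO4·6H2O) in each aliquot = 5/1 × 6.505 × 10^-4 = 3.253 × 10^-3 mol
n(FeSO4·(NH4)2SO4·6H2O) in the whole flask = 3.253 × 10^-3 × 200.0/25.00 = 0.02602 mol
mass of FeSO4·(NH4)2SO4·6H2O = 0.02602 × 392.14 = 10.20 g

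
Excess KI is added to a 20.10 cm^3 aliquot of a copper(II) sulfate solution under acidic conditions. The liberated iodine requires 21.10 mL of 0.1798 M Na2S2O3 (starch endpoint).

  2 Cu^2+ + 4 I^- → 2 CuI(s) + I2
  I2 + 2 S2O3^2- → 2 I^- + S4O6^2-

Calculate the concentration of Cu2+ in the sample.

0.1887 M

n(S2O3^2-) = 0.02110 × 0.1798 = 3.794 × 10^-3 mol
n(I2) = n(S2O3^2-)/2 = 1.897 × 10^-3 mol
From the 2:1 ratio, n(Cu2+) in the aliquot = 2/1 × 1.897 × 10^-3 = 3.794 × 10^-3 mol
[Cu2+] = 3.794 × 10^-3 / 0.02010 = 0.1887 mol/L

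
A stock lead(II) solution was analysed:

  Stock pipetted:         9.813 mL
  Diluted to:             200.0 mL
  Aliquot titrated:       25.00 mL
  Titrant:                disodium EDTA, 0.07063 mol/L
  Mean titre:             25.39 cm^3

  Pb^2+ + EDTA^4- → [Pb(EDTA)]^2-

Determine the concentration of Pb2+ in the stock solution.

n(EDTA) = 0.02539 × 0.07063 = 1.793 × 10^-3 mol
n(Pb2+) in the aliquot = 1.793 × 10^-3 mol (1:1 ratio)
[Pb2+]_dilute = 1.793 × 10^-3 / 0.02500 = 0.07173 mol/L
Dilution factor = 200.0 / 9.813 = 20.38
[Pb2+]_stock = 0.07173 × 20.38 = 1.462 mol/L

1.462 mol/L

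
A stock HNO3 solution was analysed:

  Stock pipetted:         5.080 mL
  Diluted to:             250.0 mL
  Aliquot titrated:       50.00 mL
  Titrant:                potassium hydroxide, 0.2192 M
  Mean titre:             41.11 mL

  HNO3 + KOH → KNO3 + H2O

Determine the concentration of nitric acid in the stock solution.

8.869 M

n(KOH) = 0.04111 × 0.2192 = 9.011 × 10^-3 mol
n(HNO3) in the aliquot = 9.011 × 10^-3 mol (1:1 ratio)
[HNO3]_dilute = 9.011 × 10^-3 / 0.05000 = 0.1802 mol/L
Dilution factor = 250.0 / 5.080 = 49.21
[HNO3]_stock = 0.1802 × 49.21 = 8.869 mol/L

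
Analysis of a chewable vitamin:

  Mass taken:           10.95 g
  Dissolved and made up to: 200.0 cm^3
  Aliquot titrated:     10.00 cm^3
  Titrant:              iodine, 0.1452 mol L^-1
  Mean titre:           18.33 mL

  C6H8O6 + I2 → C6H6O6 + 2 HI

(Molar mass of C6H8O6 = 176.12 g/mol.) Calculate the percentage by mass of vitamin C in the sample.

85.62 %

n(I2) per titration = 0.01833 × 0.1452 = 2.662 × 10^-3 mol
n(C6H8O6) in each aliquot = 2.662 × 10^-3 mol (1:1 ratio)
n(C6H8O6) in the whole flask = 2.662 × 10^-3 × 200.0/10.00 = 0.05323 mol
mass of C6H8O6 = 0.05323 × 176.12 = 9.375 g
% C6H8O6 = 9.375 / 10.95 × 100 = 85.62 %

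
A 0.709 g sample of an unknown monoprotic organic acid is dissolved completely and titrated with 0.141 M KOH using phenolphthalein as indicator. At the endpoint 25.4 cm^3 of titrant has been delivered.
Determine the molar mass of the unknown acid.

198 g/mol

n(KOH) = 0.0254 L × 0.141 mol/L = 3.58 × 10^-3 mol
n(HA) = 3.58 × 10^-3 mol (1:1 ratio)
M = m / n = 0.709 g / 3.58 × 10^-3 mol = 198 g/mol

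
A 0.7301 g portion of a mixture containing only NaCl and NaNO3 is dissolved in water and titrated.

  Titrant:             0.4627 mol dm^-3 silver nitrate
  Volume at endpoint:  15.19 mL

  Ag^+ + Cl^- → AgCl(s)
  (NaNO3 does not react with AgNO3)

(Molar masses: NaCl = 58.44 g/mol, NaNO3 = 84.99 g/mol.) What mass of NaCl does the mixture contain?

n(AgNO3) = 0.01519 × 0.4627 = 7.028 × 10^-3 mol
Let x = n(NaCl), y = n(NaNO3).
Titrant: 1x = 7.028 × 10^-3;  mass: 58.44x + 84.99y = 0.7301
Solving, x = 7.028 × 10^-3 mol, y = 3.758 × 10^-3 mol
mass of NaCl = 7.028 × 10^-3 × 58.44 = 0.4107 g

0.4107 g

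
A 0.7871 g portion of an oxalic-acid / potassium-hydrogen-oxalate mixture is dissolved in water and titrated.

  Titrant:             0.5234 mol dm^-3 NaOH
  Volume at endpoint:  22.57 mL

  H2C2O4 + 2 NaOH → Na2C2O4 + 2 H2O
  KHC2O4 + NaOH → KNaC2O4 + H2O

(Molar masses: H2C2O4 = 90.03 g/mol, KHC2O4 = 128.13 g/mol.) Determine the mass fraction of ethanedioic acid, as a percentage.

49.99 %

n(NaOH) = 0.02257 × 0.5234 = 0.01181 mol
Let x = n(H2C2O4), y = n(KHC2O4).
Titrant: 2x + 1y = 0.01181;  mass: 90.03x + 128.13y = 0.7871
Solving, x = 4.371 × 10^-3 mol, y = 3.072 × 10^-3 mol
mass of H2C2O4 = 4.371 × 10^-3 × 90.03 = 0.3935 g
% H2C2O4 = 0.3935 / 0.7871 × 100 = 49.99 %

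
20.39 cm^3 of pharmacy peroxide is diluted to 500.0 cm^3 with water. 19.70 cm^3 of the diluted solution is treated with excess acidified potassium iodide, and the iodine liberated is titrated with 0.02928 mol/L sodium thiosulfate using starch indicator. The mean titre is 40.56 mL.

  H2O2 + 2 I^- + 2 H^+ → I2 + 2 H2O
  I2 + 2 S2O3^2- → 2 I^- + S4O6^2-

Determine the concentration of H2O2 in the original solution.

0.7391 mol/L

n(S2O3^2-) = 0.04056 × 0.02928 = 1.188 × 10^-3 mol
n(I2) = n(S2O3^2-)/2 = 5.938 × 10^-4 mol
n(H2O2) in the aliquot = 5.938 × 10^-4 mol (1:1 ratio)
[H2O2]_dilute = 5.938 × 10^-4 / 0.01970 = 0.03014 mol/L
[H2O2]_original = 0.03014 × 500.0/20.39 = 0.7391 mol/L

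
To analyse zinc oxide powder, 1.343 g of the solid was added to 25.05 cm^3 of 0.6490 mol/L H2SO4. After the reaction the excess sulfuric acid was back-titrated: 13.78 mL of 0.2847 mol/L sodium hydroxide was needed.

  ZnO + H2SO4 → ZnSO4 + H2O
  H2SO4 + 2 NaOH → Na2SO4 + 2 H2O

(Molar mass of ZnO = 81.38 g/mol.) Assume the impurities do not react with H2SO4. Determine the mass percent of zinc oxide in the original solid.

n(H2SO4) added = 0.02505 × 0.6490 = 0.01626 mol
n(NaOH) used in back-titration = 0.01378 × 0.2847 = 3.923 × 10^-3 mol
From the 1:2 ratio, n(H2SO4) left over = 1/2 × 3.923 × 10^-3 = 1.962 × 10^-3 mol
n(H2SO4) consumed by analyte = 0.01626 − 1.962 × 10^-3 = 0.01430 mol
n(ZnO) = 0.01430 mol (1:1 ratio)
mass of ZnO = 0.01430 × 81.38 = 1.163 g
% ZnO = 1.163 / 1.343 × 100 = 86.63 %

86.63 %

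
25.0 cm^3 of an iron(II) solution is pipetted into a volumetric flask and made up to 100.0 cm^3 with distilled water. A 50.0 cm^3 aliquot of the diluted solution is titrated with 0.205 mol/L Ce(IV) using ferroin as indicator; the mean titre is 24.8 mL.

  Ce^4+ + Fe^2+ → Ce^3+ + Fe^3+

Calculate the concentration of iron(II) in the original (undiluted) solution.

n(Ce4+) = 0.0248 × 0.205 = 5.08 × 10^-3 mol
n(Fe2+) in the aliquot = 5.08 × 10^-3 mol (1:1 ratio)
[Fe2+]_dilute = 5.08 × 10^-3 / 0.0500 = 0.102 mol/L
Dilution factor = 100.0 / 25.0 = 4.000
[Fe2+]_stock = 0.102 × 4.000 = 0.407 mol/L

0.407 mol/L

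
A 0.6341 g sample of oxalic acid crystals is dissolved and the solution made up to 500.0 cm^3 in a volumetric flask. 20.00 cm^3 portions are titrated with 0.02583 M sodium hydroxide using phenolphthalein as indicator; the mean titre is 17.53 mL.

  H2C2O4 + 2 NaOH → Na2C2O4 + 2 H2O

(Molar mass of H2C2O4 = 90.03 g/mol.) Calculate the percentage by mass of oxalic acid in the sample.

80.36 %

n(NaOH) per titration = 0.01753 × 0.02583 = 4.528 × 10^-4 mol
From the 1:2 ratio, n(H2C2O4) in each aliquot = 1/2 × 4.528 × 10^-4 = 2.264 × 10^-4 mol
n(H2C2O4) in the whole flask = 2.264 × 10^-4 × 500.0/20.00 = 5.660 × 10^-3 mol
mass of H2C2O4 = 5.660 × 10^-3 × 90.03 = 0.5096 g
% H2C2O4 = 0.5096 / 0.6341 × 100 = 80.36 %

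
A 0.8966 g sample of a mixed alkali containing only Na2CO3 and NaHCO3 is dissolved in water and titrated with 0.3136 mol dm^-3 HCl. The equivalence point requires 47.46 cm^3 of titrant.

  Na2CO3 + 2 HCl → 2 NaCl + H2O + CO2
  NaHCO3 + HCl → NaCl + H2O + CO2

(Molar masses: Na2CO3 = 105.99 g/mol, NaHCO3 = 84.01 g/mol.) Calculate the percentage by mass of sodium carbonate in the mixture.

n(HCl) = 0.04746 × 0.3136 = 0.01488 mol
Let x = n(Na2CO3), y = n(NaHCO3).
Titrant: 2x + 1y = 0.01488;  mass: 105.99x + 84.01y = 0.8966
Solving, x = 5.703 × 10^-3 mol, y = 3.477 × 10^-3 mol
mass of Na2CO3 = 5.703 × 10^-3 × 105.99 = 0.6045 g
% Na2CO3 = 0.6045 / 0.8966 × 100 = 67.42 %

67.42 %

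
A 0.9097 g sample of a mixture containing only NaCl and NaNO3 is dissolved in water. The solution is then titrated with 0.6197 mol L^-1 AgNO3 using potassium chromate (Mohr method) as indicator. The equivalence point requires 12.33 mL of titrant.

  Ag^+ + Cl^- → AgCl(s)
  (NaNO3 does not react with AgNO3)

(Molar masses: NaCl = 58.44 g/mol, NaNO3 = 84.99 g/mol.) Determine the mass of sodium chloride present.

0.4465 g

n(AgNO3) = 0.01233 × 0.6197 = 7.641 × 10^-3 mol
Let x = n(NaCl), y = n(NaNO3).
Titrant: 1x = 7.641 × 10^-3;  mass: 58.44x + 84.99y = 0.9097
Solving, x = 7.641 × 10^-3 mol, y = 5.450 × 10^-3 mol
mass of NaCl = 7.641 × 10^-3 × 58.44 = 0.4465 g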